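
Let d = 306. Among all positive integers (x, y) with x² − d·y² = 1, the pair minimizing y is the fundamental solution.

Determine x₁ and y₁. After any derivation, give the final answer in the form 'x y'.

√306 = [17; 2,34, …], period ℓ=2 (even) → k=1
i=0: a=17 ⇒ p=17, q=1
i=1: a=2 ⇒ p=35, q=2
(x₁, y₁) = (35, 2);  35² − 306·2² = 1 ✓

35 2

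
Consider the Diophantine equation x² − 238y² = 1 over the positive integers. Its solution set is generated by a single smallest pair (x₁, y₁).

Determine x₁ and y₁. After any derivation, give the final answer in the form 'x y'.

√238 = [15; 2,2,1,14,1,2,2,30, …], period ℓ=8 (even) → k=7
k=0  a_k=15  p_k/q_k = 15/1
k=1  a_k=2  p_k/q_k = 31/2
k=2  a_k=2  p_k/q_k = 77/5
k=3  a_k=1  p_k/q_k = 108/7
k=4  a_k=14  p_k/q_k = 1589/103
k=5  a_k=1  p_k/q_k = 1697/110
k=6  a_k=2  p_k/q_k = 4983/323
k=7  a_k=2  p_k/q_k = 11663/756
fundamental: x₁=11663, y₁=756  (since 136025569 − 238·571536 = 1)

11663 756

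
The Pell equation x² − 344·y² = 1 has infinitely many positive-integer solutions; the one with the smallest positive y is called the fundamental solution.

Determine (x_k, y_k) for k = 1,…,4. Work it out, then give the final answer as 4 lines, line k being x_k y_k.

10405 561
216528049 11674410
4505948689285 242944471539
93768792007492801 5055674441052180

[18; 1,1,4,1,3,1,4,1,1,36] for √344; ℓ=10 ⇒ convergent index 9
a_0=18:  p_0=18·1+0=18,  q_0=18·0+1=1
…
a_2=1:  p_2=1·19+18=37,  q_2=1·1+1=2
a_3=4:  p_3=4·37+19=167,  q_3=4·2+1=9
a_4=1:  p_4=1·167+37=204,  q_4=1·9+2=11
…
a_7=4:  p_7=4·983+779=4711,  q_7=4·53+42=254
a_8=1:  p_8=1·4711+983=5694,  q_8=1·254+53=307
a_9=1:  p_9=1·5694+4711=10405,  q_9=1·307+254=561
fundamental: x₁=10405, y₁=561  (since 108264025 − 344·314721 = 1)
n=2: (10405,561)∘(10405,561) = (10405·10405+344·561·561, 10405·561+561·10405) = (216528049,11674410)
n=3: (216528049,11674410)∘(10405,561) = (10405·216528049+344·561·11674410, 10405·11674410+561·216528049) = (4505948689285,242944471539)
n=4: (4505948689285,242944471539)∘(10405,561) = (10405·4505948689285+344·561·242944471539, 10405·242944471539+561·4505948689285) = (93768792007492801,5055674441052180)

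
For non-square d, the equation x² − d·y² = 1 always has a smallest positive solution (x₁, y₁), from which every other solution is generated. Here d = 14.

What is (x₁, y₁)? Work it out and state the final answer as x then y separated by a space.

[3; 1,2,1,6] for √14; ℓ=4 ⇒ convergent index 3
step 0: (3, 1)  from 3·(1,0) + (0,1)
step 1: (4, 1)  from 1·(3,1) + (1,0)
step 2: (11, 3)  from 2·(4,1) + (3,1)
step 3: (15, 4)  from 1·(11,3) + (4,1)
(x₁, y₁) = (15, 4);  15² − 14·4² = 1 ✓

15 4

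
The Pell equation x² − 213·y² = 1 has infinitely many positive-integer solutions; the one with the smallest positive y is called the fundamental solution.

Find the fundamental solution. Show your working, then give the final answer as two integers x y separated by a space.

[14; 1,1,2,6,1,8,1,6,2,1,1,28] for √213; ℓ=12 ⇒ convergent index 11
step 0: (14, 1)  from 14·(1,0) + (0,1)
step 1: (15, 1)  from 1·(14,1) + (1,0)
step 2: (29, 2)  from 1·(15,1) + (14,1)
step 3: (73, 5)  from 2·(29,2) + (15,1)
step 4: (467, 32)  from 6·(73,5) + (29,2)
step 5: (540, 37)  from 1·(467,32) + (73,5)
step 6: (4787, 328)  from 8·(540,37) + (467,32)
step 7: (5327, 365)  from 1·(4787,328) + (540,37)
…
step 9: (78825, 5401)  from 2·(36749,2518) + (5327,365)
step 10: (115574, 7919)  from 1·(78825,5401) + (36749,2518)
step 11: (194399, 13320)  from 1·(115574,7919) + (78825,5401)
(x₁, y₁) = (194399, 13320);  194399² − 213·13320² = 1 ✓

194399 13320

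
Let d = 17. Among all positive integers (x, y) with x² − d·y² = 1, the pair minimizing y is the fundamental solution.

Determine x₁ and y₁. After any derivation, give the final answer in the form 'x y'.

33 8

√17 = [4; 8, …], period ℓ=1 (odd) → k=1
i=0: a=4 ⇒ p=4, q=1
i=1: a=8 ⇒ p=33, q=8
fundamental: x₁=33, y₁=8  (since 1089 − 17·64 = 1)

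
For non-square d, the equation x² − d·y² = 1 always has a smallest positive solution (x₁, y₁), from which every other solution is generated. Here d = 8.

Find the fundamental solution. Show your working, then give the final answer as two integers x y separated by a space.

3 1

d=8: √d = [2; 1,4] (ℓ=2, even), read p_1/q_1
k=0  a_k=2  p_k/q_k = 2/1
k=1  a_k=1  p_k/q_k = 3/1
→ (3, 1).  Check: 3²=9, 8·1²=8, difference 1.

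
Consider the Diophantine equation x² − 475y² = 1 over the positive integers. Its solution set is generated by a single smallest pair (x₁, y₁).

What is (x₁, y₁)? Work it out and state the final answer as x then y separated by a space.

d=475: √d = [21; 1,3,1,6,2,6,1,3,1,42] (ℓ=10, even), read p_9/q_9
k=0  a_k=21  p_k/q_k = 21/1
…
k=5  a_k=2  p_k/q_k = 1591/73
k=6  a_k=6  p_k/q_k = 10287/472
k=7  a_k=1  p_k/q_k = 11878/545
k=8  a_k=3  p_k/q_k = 45921/2107
k=9  a_k=1  p_k/q_k = 57799/2652
fundamental: x₁=57799, y₁=2652  (since 3340724401 − 475·7033104 = 1)

57799 2652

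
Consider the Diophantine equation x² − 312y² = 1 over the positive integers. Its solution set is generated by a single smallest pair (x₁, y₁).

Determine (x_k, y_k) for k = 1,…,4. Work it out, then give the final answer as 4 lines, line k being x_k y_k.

d=312: √d = [17; 1,1,1,34] (ℓ=4, even), read p_3/q_3
k=0  a_k=17  p_k/q_k = 17/1
k=1  a_k=1  p_k/q_k = 18/1
k=2  a_k=1  p_k/q_k = 35/2
k=3  a_k=1  p_k/q_k = 53/3
→ (53, 3).  Check: 53²=2809, 312·3²=2808, difference 1.
(53+3√312)^2 = 5617 + 318√312
(53+3√312)^3 = 595349 + 33705√312
(53+3√312)^4 = 63101377 + 3572412√312

53 3
5617 318
595349 33705
63101377 3572412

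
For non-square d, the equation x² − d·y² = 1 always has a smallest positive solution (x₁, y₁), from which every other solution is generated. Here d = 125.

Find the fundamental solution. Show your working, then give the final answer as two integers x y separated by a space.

930249 83204

d=125: √d = [11; 5,1,1,5,22] (ℓ=5, odd), read p_9/q_9
step 0: (11, 1)  from 11·(1,0) + (0,1)
…
step 2: (67, 6)  from 1·(56,5) + (11,1)
step 3: (123, 11)  from 1·(67,6) + (56,5)
…
step 6: (76317, 6826)  from 5·(15127,1353) + (682,61)
…
step 8: (167761, 15005)  from 1·(91444,8179) + (76317,6826)
step 9: (930249, 83204)  from 5·(167761,15005) + (91444,8179)
fundamental: x₁=930249, y₁=83204  (since 865363202001 − 125·6922905616 = 1)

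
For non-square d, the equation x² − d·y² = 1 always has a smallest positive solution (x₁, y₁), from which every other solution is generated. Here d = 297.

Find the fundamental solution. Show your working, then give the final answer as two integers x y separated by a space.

48599 2820

d=297: √d = [17; 4,3,1,1,2,1,1,3,4,34] (ℓ=10, even), read p_9/q_9
i=0: a=17 ⇒ p=17, q=1
i=1: a=4 ⇒ p=69, q=4
…
i=5: a=2 ⇒ p=1327, q=77
i=6: a=1 ⇒ p=1844, q=107
i=7: a=1 ⇒ p=3171, q=184
i=8: a=3 ⇒ p=11357, q=659
i=9: a=4 ⇒ p=48599, q=2820
→ (48599, 2820).  Check: 48599²=2361862801, 297·2820²=2361862800, difference 1.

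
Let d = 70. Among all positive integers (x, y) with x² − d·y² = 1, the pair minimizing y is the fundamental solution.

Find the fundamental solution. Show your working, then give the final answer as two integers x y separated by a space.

√70 → a₀=8, period (2,1,2,1,2,16); ℓ=6 even so k=5
i=0: a=8 ⇒ p=8, q=1
i=1: a=2 ⇒ p=17, q=2
i=2: a=1 ⇒ p=25, q=3
…
i=4: a=1 ⇒ p=92, q=11
i=5: a=2 ⇒ p=251, q=30
→ (251, 30).  Check: 251²=63001, 70·30²=63000, difference 1.

251 30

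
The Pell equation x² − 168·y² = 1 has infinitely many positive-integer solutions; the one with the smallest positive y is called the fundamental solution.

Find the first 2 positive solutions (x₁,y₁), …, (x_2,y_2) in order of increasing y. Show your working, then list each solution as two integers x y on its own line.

13 1
337 26

√168 = [12; 1,24, …], period ℓ=2 (even) → k=1
a_0=12:  p_0=12·1+0=12,  q_0=12·0+1=1
a_1=1:  p_1=1·12+1=13,  q_1=1·1+0=1
→ (13, 1).  Check: 13²=169, 168·1²=168, difference 1.
(13+1√168)^2 = 337 + 26√168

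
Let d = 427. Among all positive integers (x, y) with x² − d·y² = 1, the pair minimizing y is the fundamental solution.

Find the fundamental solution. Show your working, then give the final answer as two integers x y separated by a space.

62 3

√427 → a₀=20, period (1,1,1,40); ℓ=4 even so k=3
step 0: (20, 1)  from 20·(1,0) + (0,1)
step 1: (21, 1)  from 1·(20,1) + (1,0)
step 2: (41, 2)  from 1·(21,1) + (20,1)
step 3: (62, 3)  from 1·(41,2) + (21,1)
→ (62, 3).  Check: 62²=3844, 427·3²=3843, difference 1.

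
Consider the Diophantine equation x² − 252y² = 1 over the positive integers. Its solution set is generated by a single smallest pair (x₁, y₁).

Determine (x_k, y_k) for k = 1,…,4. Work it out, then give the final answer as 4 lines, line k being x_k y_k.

127 8
32257 2032
8193151 516120
2081028097 131092448

√252 = [15; 1,6,1,30, …], period ℓ=4 (even) → k=3
i=0: a=15 ⇒ p=15, q=1
i=1: a=1 ⇒ p=16, q=1
i=2: a=6 ⇒ p=111, q=7
i=3: a=1 ⇒ p=127, q=8
fundamental: x₁=127, y₁=8  (since 16129 − 252·64 = 1)
n=2: (127,8)∘(127,8) = (127·127+252·8·8, 127·8+8·127) = (32257,2032)
n=3: (32257,2032)∘(127,8) = (127·32257+252·8·2032, 127·2032+8·32257) = (8193151,516120)
n=4: (8193151,516120)∘(127,8) = (127·8193151+252·8·516120, 127·516120+8·8193151) = (2081028097,131092448)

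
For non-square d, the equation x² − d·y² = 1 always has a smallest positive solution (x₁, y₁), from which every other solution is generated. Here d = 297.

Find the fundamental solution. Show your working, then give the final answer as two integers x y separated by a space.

48599 2820

√297 = [17; 4,3,1,1,2,1,1,3,4,34, …], period ℓ=10 (even) → k=9
k=0  a_k=17  p_k/q_k = 17/1
k=1  a_k=4  p_k/q_k = 69/4
…
k=3  a_k=1  p_k/q_k = 293/17
k=4  a_k=1  p_k/q_k = 517/30
k=5  a_k=2  p_k/q_k = 1327/77
…
k=8  a_k=3  p_k/q_k = 11357/659
k=9  a_k=4  p_k/q_k = 48599/2820
fundamental: x₁=48599, y₁=2820  (since 2361862801 − 297·7952400 = 1)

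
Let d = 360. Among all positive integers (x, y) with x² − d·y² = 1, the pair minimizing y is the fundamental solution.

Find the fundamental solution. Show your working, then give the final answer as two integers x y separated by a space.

d=360: √d = [18; 1,36] (ℓ=2, even), read p_1/q_1
i=0: a=18 ⇒ p=18, q=1
i=1: a=1 ⇒ p=19, q=1
fundamental: x₁=19, y₁=1  (since 361 − 360·1 = 1)

19 1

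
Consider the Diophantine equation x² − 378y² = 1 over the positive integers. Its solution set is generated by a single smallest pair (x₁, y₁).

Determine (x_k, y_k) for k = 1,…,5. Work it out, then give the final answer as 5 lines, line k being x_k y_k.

[19; 2,3,1,4,1,3,2,38] for √378; ℓ=8 ⇒ convergent index 7
k=0  a_k=19  p_k/q_k = 19/1
k=1  a_k=2  p_k/q_k = 39/2
…
k=3  a_k=1  p_k/q_k = 175/9
k=4  a_k=4  p_k/q_k = 836/43
…
k=6  a_k=3  p_k/q_k = 3869/199
k=7  a_k=2  p_k/q_k = 8749/450
(x₁, y₁) = (8749, 450);  8749² − 378·450² = 1 ✓
k=2:  x_2 = 8749·8749+378·450·450 = 153090001,  y_2 = 8749·450+450·8749 = 7874100
k=3:  x_3 = 8749·153090001+378·450·7874100 = 2678768828749,  y_3 = 8749·7874100+450·153090001 = 137781001350
k=4:  x_4 = 8749·2678768828749+378·450·137781001350 = 46873096812360001,  y_4 = 8749·137781001350+450·2678768828749 = 2410891953748200
k=5:  x_5 = 8749·46873096812360001+378·450·2410891953748200 = 820185445343906468749,  y_5 = 8749·2410891953748200+450·46873096812360001 = 42185787268905002250

8749 450
153090001 7874100
2678768828749 137781001350
46873096812360001 2410891953748200
820185445343906468749 42185787268905002250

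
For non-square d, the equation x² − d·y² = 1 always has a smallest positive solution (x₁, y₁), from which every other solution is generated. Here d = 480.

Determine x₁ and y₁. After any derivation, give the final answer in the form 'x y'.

241 11

[21; 1,9,1,42] for √480; ℓ=4 ⇒ convergent index 3
k=0  a_k=21  p_k/q_k = 21/1
k=1  a_k=1  p_k/q_k = 22/1
k=2  a_k=9  p_k/q_k = 219/10
k=3  a_k=1  p_k/q_k = 241/11
(x₁, y₁) = (241, 11);  241² − 480·11² = 1 ✓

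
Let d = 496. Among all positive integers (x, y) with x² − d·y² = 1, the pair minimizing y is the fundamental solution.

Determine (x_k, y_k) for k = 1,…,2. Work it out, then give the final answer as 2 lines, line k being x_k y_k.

4620799 207480
42703566796801 1917446753040

[22; 3,1,2,4,1,…,1,3,44] for √496; ℓ=16 ⇒ convergent index 15
i=0: a=22 ⇒ p=22, q=1
…
i=7: a=2 ⇒ p=6080, q=273
…
i=11: a=1 ⇒ p=84875, q=3811
i=12: a=4 ⇒ p=389209, q=17476
…
i=14: a=1 ⇒ p=1252502, q=56239
i=15: a=3 ⇒ p=4620799, q=207480
(x₁, y₁) = (4620799, 207480);  4620799² − 496·207480² = 1 ✓
(x_2, y_2) = (4620799·4620799 + 496·207480·207480, 4620799·207480 + 207480·4620799) = (42703566796801, 1917446753040)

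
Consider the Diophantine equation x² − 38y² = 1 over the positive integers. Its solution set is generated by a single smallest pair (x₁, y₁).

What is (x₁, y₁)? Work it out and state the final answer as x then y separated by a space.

√38 → a₀=6, period (6,12); ℓ=2 even so k=1
step 0: (6, 1)  from 6·(1,0) + (0,1)
step 1: (37, 6)  from 6·(6,1) + (1,0)
→ (37, 6).  Check: 37²=1369, 38·6²=1368, difference 1.

37 6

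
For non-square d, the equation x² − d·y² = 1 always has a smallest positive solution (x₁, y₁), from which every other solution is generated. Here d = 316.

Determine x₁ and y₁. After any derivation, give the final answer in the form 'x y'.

d=316: √d = [17; 1,3,2,8,2,3,1,34] (ℓ=8, even), read p_7/q_7
k=0  a_k=17  p_k/q_k = 17/1
…
k=2  a_k=3  p_k/q_k = 71/4
k=3  a_k=2  p_k/q_k = 160/9
…
k=5  a_k=2  p_k/q_k = 2862/161
k=6  a_k=3  p_k/q_k = 9937/559
k=7  a_k=1  p_k/q_k = 12799/720
→ (12799, 720).  Check: 12799²=163814401, 316·720²=163814400, difference 1.

12799 720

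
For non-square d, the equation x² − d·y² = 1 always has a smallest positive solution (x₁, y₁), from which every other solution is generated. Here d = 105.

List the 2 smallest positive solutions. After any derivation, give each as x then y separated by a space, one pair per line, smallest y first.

√105 → a₀=10, period (4,20); ℓ=2 even so k=1
a_0=10:  p_0=10·1+0=10,  q_0=10·0+1=1
a_1=4:  p_1=4·10+1=41,  q_1=4·1+0=4
(x₁, y₁) = (41, 4);  41² − 105·4² = 1 ✓
k=2:  x_2 = 41·41+105·4·4 = 3361,  y_2 = 41·4+4·41 = 328

41 4
3361 328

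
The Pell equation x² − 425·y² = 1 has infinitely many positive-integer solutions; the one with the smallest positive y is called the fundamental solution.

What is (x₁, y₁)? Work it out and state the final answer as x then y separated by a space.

143649 6968

√425 → a₀=20, period (1,1,1,1,1,1,40); ℓ=7 odd so k=13
a_0=20:  p_0=20·1+0=20,  q_0=20·0+1=1
a_1=1:  p_1=1·20+1=21,  q_1=1·1+0=1
a_2=1:  p_2=1·21+20=41,  q_2=1·1+1=2
a_3=1:  p_3=1·41+21=62,  q_3=1·2+1=3
a_4=1:  p_4=1·62+41=103,  q_4=1·3+2=5
a_5=1:  p_5=1·103+62=165,  q_5=1·5+3=8
a_6=1:  p_6=1·165+103=268,  q_6=1·8+5=13
…
a_8=1:  p_8=1·10885+268=11153,  q_8=1·528+13=541
…
a_10=1:  p_10=1·22038+11153=33191,  q_10=1·1069+541=1610
a_11=1:  p_11=1·33191+22038=55229,  q_11=1·1610+1069=2679
a_12=1:  p_12=1·55229+33191=88420,  q_12=1·2679+1610=4289
a_13=1:  p_13=1·88420+55229=143649,  q_13=1·4289+2679=6968
fundamental: x₁=143649, y₁=6968  (since 20635035201 − 425·48553024 = 1)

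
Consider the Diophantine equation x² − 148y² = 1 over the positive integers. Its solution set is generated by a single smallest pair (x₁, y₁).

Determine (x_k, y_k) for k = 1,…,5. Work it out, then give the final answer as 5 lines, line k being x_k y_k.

73 6
10657 876
1555849 127890
227143297 18671064
33161365513 2725847454

√148 = [12; 6,24, …], period ℓ=2 (even) → k=1
step 0: (12, 1)  from 12·(1,0) + (0,1)
step 1: (73, 6)  from 6·(12,1) + (1,0)
→ (73, 6).  Check: 73²=5329, 148·6²=5328, difference 1.
(73+6√148)^2 = 10657 + 876√148
(73+6√148)^3 = 1555849 + 127890√148
(73+6√148)^4 = 227143297 + 18671064√148
(73+6√148)^5 = 33161365513 + 2725847454√148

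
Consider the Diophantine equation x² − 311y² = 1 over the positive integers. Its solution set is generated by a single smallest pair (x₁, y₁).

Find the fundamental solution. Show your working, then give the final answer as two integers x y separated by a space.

16883880 957397

d=311: √d = [17; 1,1,1,2,1,…,1,1,34] (ℓ=16, even), read p_15/q_15
k=0  a_k=17  p_k/q_k = 17/1
k=1  a_k=1  p_k/q_k = 18/1
k=2  a_k=1  p_k/q_k = 35/2
k=3  a_k=1  p_k/q_k = 53/3
k=4  a_k=2  p_k/q_k = 141/8
k=5  a_k=1  p_k/q_k = 194/11
k=6  a_k=6  p_k/q_k = 1305/74
k=7  a_k=3  p_k/q_k = 4109/233
k=8  a_k=17  p_k/q_k = 71158/4035
k=9  a_k=3  p_k/q_k = 217583/12338
k=10  a_k=6  p_k/q_k = 1376656/78063
k=11  a_k=1  p_k/q_k = 1594239/90401
…
k=13  a_k=1  p_k/q_k = 6159373/349266
k=14  a_k=1  p_k/q_k = 10724507/608131
k=15  a_k=1  p_k/q_k = 16883880/957397
fundamental: x₁=16883880, y₁=957397  (since 285065403854400 − 311·916609015609 = 1)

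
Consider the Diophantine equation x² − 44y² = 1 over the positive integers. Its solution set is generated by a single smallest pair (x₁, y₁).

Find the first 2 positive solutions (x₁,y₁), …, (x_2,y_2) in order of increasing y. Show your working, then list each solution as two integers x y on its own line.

√44 = [6; 1,1,1,2,1,1,1,12, …], period ℓ=8 (even) → k=7
a_0=6:  p_0=6·1+0=6,  q_0=6·0+1=1
…
a_5=1:  p_5=1·53+20=73,  q_5=1·8+3=11
a_6=1:  p_6=1·73+53=126,  q_6=1·11+8=19
a_7=1:  p_7=1·126+73=199,  q_7=1·19+11=30
(x₁, y₁) = (199, 30);  199² − 44·30² = 1 ✓
n=2: (199,30)∘(199,30) = (199·199+44·30·30, 199·30+30·199) = (79201,11940)

199 30
79201 11940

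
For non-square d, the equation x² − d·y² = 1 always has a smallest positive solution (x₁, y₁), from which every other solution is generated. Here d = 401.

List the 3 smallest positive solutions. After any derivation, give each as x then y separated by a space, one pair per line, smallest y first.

801 40
1283201 64080
2055687201 102656120

d=401: √d = [20; 40] (ℓ=1, odd), read p_1/q_1
a_0=20:  p_0=20·1+0=20,  q_0=20·0+1=1
a_1=40:  p_1=40·20+1=801,  q_1=40·1+0=40
fundamental: x₁=801, y₁=40  (since 641601 − 401·1600 = 1)
n=2: (801,40)∘(801,40) = (801·801+401·40·40, 801·40+40·801) = (1283201,64080)
n=3: (1283201,64080)∘(801,40) = (801·1283201+401·40·64080, 801·64080+40·1283201) = (2055687201,102656120)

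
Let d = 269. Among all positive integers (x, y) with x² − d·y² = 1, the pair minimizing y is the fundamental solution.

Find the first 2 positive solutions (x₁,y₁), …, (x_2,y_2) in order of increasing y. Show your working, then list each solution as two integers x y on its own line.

√269 = [16; 2,2,32, …], period ℓ=3 (odd) → k=5
k=0  a_k=16  p_k/q_k = 16/1
k=1  a_k=2  p_k/q_k = 33/2
k=2  a_k=2  p_k/q_k = 82/5
k=3  a_k=32  p_k/q_k = 2657/162
k=4  a_k=2  p_k/q_k = 5396/329
k=5  a_k=2  p_k/q_k = 13449/820
fundamental: x₁=13449, y₁=820  (since 180875601 − 269·672400 = 1)
(13449+820√269)^2 = 361751201 + 22056360√269

13449 820
361751201 22056360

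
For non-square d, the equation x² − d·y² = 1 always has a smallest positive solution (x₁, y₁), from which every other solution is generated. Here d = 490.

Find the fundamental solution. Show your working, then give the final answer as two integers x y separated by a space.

[22; 7,2,1,4,4,4,1,2,7,44] for √490; ℓ=10 ⇒ convergent index 9
a_0=22:  p_0=22·1+0=22,  q_0=22·0+1=1
…
a_2=2:  p_2=2·155+22=332,  q_2=2·7+1=15
…
a_7=1:  p_7=1·40708+9607=50315,  q_7=1·1839+434=2273
a_8=2:  p_8=2·50315+40708=141338,  q_8=2·2273+1839=6385
a_9=7:  p_9=7·141338+50315=1039681,  q_9=7·6385+2273=46968
fundamental: x₁=1039681, y₁=46968  (since 1080936581761 − 490·2205993024 = 1)

1039681 46968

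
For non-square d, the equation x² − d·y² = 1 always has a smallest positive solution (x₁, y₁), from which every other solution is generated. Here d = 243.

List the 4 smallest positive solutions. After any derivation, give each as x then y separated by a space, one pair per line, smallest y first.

70226 4505
9863382151 632736260
1385331749802026 88869073185015
194572614913330773601 12481839066348990520

[15; 1,1,2,3,15,3,2,1,1,30] for √243; ℓ=10 ⇒ convergent index 9
k=0  a_k=15  p_k/q_k = 15/1
…
k=8  a_k=1  p_k/q_k = 41325/2651
k=9  a_k=1  p_k/q_k = 70226/4505
→ (70226, 4505).  Check: 70226²=4931691076, 243·4505²=4931691075, difference 1.
k=2:  x_2 = 70226·70226+243·4505·4505 = 9863382151,  y_2 = 70226·4505+4505·70226 = 632736260
k=3:  x_3 = 70226·9863382151+243·4505·632736260 = 1385331749802026,  y_3 = 70226·632736260+4505·9863382151 = 88869073185015
k=4:  x_4 = 70226·1385331749802026+243·4505·88869073185015 = 194572614913330773601,  y_4 = 70226·88869073185015+4505·1385331749802026 = 12481839066348990520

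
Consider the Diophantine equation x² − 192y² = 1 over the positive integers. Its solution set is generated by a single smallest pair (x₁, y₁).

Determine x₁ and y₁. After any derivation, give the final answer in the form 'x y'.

d=192: √d = [13; 1,5,1,26] (ℓ=4, even), read p_3/q_3
step 0: (13, 1)  from 13·(1,0) + (0,1)
…
step 2: (83, 6)  from 5·(14,1) + (13,1)
step 3: (97, 7)  from 1·(83,6) + (14,1)
→ (97, 7).  Check: 97²=9409, 192·7²=9408, difference 1.

97 7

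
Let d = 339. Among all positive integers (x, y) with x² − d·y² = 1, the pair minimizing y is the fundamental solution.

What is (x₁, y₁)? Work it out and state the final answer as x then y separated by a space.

97970 5321

√339 → a₀=18, period (2,2,2,1,17,1,2,2,2,36); ℓ=10 even so k=9
step 0: (18, 1)  from 18·(1,0) + (0,1)
step 1: (37, 2)  from 2·(18,1) + (1,0)
step 2: (92, 5)  from 2·(37,2) + (18,1)
step 3: (221, 12)  from 2·(92,5) + (37,2)
step 4: (313, 17)  from 1·(221,12) + (92,5)
…
step 6: (5855, 318)  from 1·(5542,301) + (313,17)
…
step 8: (40359, 2192)  from 2·(17252,937) + (5855,318)
step 9: (97970, 5321)  from 2·(40359,2192) + (17252,937)
(x₁, y₁) = (97970, 5321);  97970² − 339·5321² = 1 ✓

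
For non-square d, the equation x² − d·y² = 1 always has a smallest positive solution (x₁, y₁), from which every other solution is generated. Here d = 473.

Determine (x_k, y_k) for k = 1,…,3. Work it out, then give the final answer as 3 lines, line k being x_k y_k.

87 4
15137 696
2633751 121100

√473 = [21; 1,2,1,42, …], period ℓ=4 (even) → k=3
i=0: a=21 ⇒ p=21, q=1
i=1: a=1 ⇒ p=22, q=1
i=2: a=2 ⇒ p=65, q=3
i=3: a=1 ⇒ p=87, q=4
fundamental: x₁=87, y₁=4  (since 7569 − 473·16 = 1)
(x_2, y_2) = (87·87 + 473·4·4, 87·4 + 4·87) = (15137, 696)
(x_3, y_3) = (87·15137 + 473·4·696, 87·696 + 4·15137) = (2633751, 121100)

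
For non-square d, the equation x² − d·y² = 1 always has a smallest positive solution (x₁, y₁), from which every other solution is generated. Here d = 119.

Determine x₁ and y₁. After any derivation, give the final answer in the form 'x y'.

120 11

√119 = [10; 1,9,1,20, …], period ℓ=4 (even) → k=3
i=0: a=10 ⇒ p=10, q=1
i=1: a=1 ⇒ p=11, q=1
i=2: a=9 ⇒ p=109, q=10
i=3: a=1 ⇒ p=120, q=11
fundamental: x₁=120, y₁=11  (since 14400 − 119·121 = 1)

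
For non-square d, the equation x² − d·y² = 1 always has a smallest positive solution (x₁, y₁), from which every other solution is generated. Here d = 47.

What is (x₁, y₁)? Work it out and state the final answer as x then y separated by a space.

48 7

[6; 1,5,1,12] for √47; ℓ=4 ⇒ convergent index 3
step 0: (6, 1)  from 6·(1,0) + (0,1)
step 1: (7, 1)  from 1·(6,1) + (1,0)
step 2: (41, 6)  from 5·(7,1) + (6,1)
step 3: (48, 7)  from 1·(41,6) + (7,1)
fundamental: x₁=48, y₁=7  (since 2304 − 47·49 = 1)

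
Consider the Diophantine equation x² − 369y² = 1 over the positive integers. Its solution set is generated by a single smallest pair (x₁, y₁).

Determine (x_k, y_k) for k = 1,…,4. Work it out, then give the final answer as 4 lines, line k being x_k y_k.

√369 → a₀=19, period (4,1,3,2,7,4,7,2,3,1,4,38); ℓ=12 even so k=11
step 0: (19, 1)  from 19·(1,0) + (0,1)
…
step 3: (365, 19)  from 3·(96,5) + (77,4)
…
step 8: (393504, 20485)  from 2·(184045,9581) + (25414,1323)
…
step 10: (1758061, 91521)  from 1·(1364557,71036) + (393504,20485)
step 11: (8396801, 437120)  from 4·(1758061,91521) + (1364557,71036)
fundamental: x₁=8396801, y₁=437120  (since 70506267033601 − 369·191073894400 = 1)
k=2:  x_2 = 8396801·8396801+369·437120·437120 = 141012534067201,  y_2 = 8396801·437120+437120·8396801 = 7340819306240
k=3:  x_3 = 8396801·141012534067201+369·437120·7340819306240 = 2368108374136006451201,  y_3 = 8396801·7340819306240+437120·141012534067201 = 123278797782910239360
k=4:  x_4 = 8396801·2368108374136006451201+369·437120·123278797782910239360 = 39769069528107045198367948801,  y_4 = 8396801·123278797782910239360+437120·2368108374136006451201 = 2070295065004669620717268480

8396801 437120
141012534067201 7340819306240
2368108374136006451201 123278797782910239360
39769069528107045198367948801 2070295065004669620717268480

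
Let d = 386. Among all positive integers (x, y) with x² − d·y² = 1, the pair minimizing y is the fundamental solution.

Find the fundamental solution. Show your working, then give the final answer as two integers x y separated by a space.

√386 → a₀=19, period (1,1,1,4,1,18,1,4,1,1,1,38); ℓ=12 even so k=11
k=0  a_k=19  p_k/q_k = 19/1
k=1  a_k=1  p_k/q_k = 20/1
k=2  a_k=1  p_k/q_k = 39/2
k=3  a_k=1  p_k/q_k = 59/3
k=4  a_k=4  p_k/q_k = 275/14
k=5  a_k=1  p_k/q_k = 334/17
k=6  a_k=18  p_k/q_k = 6287/320
k=7  a_k=1  p_k/q_k = 6621/337
k=8  a_k=4  p_k/q_k = 32771/1668
…
k=10  a_k=1  p_k/q_k = 72163/3673
k=11  a_k=1  p_k/q_k = 111555/5678
(x₁, y₁) = (111555, 5678);  111555² − 386·5678² = 1 ✓

111555 5678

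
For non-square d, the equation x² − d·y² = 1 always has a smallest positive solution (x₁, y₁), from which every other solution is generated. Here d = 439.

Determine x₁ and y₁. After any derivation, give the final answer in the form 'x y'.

440 21

√439 → a₀=20, period (1,19,1,40); ℓ=4 even so k=3
step 0: (20, 1)  from 20·(1,0) + (0,1)
…
step 2: (419, 20)  from 19·(21,1) + (20,1)
step 3: (440, 21)  from 1·(419,20) + (21,1)
fundamental: x₁=440, y₁=21  (since 193600 − 439·441 = 1)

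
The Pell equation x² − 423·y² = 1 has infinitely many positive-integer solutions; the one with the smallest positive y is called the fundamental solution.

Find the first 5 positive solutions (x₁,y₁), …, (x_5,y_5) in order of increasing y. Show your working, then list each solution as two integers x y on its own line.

√423 → a₀=20, period (1,1,3,4,3,1,1,40); ℓ=8 even so k=7
step 0: (20, 1)  from 20·(1,0) + (0,1)
step 1: (21, 1)  from 1·(20,1) + (1,0)
…
step 3: (144, 7)  from 3·(41,2) + (21,1)
step 4: (617, 30)  from 4·(144,7) + (41,2)
step 5: (1995, 97)  from 3·(617,30) + (144,7)
step 6: (2612, 127)  from 1·(1995,97) + (617,30)
step 7: (4607, 224)  from 1·(2612,127) + (1995,97)
→ (4607, 224).  Check: 4607²=21224449, 423·224²=21224448, difference 1.
(4607+224√423)^2 = 42448897 + 2063936√423
(4607+224√423)^3 = 391124132351 + 19017106080√423
(4607+224√423)^4 = 3603817713033217 + 175223613357184√423
(4607+224√423)^5 = 33205576016763929087 + 1614510354455987296√423

4607 224
42448897 2063936
391124132351 19017106080
3603817713033217 175223613357184
33205576016763929087 1614510354455987296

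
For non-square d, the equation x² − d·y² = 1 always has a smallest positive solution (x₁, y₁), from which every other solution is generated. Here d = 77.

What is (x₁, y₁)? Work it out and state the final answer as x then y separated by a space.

√77 → a₀=8, period (1,3,2,3,1,16); ℓ=6 even so k=5
a_0=8:  p_0=8·1+0=8,  q_0=8·0+1=1
…
a_2=3:  p_2=3·9+8=35,  q_2=3·1+1=4
…
a_4=3:  p_4=3·79+35=272,  q_4=3·9+4=31
a_5=1:  p_5=1·272+79=351,  q_5=1·31+9=40
→ (351, 40).  Check: 351²=123201, 77·40²=123200, difference 1.

351 40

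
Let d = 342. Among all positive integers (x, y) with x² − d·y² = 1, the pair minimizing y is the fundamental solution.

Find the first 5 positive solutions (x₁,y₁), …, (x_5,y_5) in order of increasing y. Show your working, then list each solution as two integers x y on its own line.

37 2
2737 148
202501 10950
14982337 810152
1108490437 59940298

d=342: √d = [18; 2,36] (ℓ=2, even), read p_1/q_1
i=0: a=18 ⇒ p=18, q=1
i=1: a=2 ⇒ p=37, q=2
→ (37, 2).  Check: 37²=1369, 342·2²=1368, difference 1.
n=2: (37,2)∘(37,2) = (37·37+342·2·2, 37·2+2·37) = (2737,148)
n=3: (2737,148)∘(37,2) = (37·2737+342·2·148, 37·148+2·2737) = (202501,10950)
n=4: (202501,10950)∘(37,2) = (37·202501+342·2·10950, 37·10950+2·202501) = (14982337,810152)
n=5: (14982337,810152)∘(37,2) = (37·14982337+342·2·810152, 37·810152+2·14982337) = (1108490437,59940298)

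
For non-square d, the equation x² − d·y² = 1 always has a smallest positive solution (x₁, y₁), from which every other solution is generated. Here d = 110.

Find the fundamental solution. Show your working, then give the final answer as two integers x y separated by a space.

21 2

d=110: √d = [10; 2,20] (ℓ=2, even), read p_1/q_1
step 0: (10, 1)  from 10·(1,0) + (0,1)
step 1: (21, 2)  from 2·(10,1) + (1,0)
fundamental: x₁=21, y₁=2  (since 441 − 110·4 = 1)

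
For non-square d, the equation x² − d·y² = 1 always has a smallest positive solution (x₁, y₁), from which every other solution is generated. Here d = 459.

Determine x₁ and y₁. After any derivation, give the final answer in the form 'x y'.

499850 23331

d=459: √d = [21; 2,2,1,4,21,4,1,2,2,42] (ℓ=10, even), read p_9/q_9
a_0=21:  p_0=21·1+0=21,  q_0=21·0+1=1
a_1=2:  p_1=2·21+1=43,  q_1=2·1+0=2
a_2=2:  p_2=2·43+21=107,  q_2=2·2+1=5
a_3=1:  p_3=1·107+43=150,  q_3=1·5+2=7
…
a_5=21:  p_5=21·707+150=14997,  q_5=21·33+7=700
a_6=4:  p_6=4·14997+707=60695,  q_6=4·700+33=2833
a_7=1:  p_7=1·60695+14997=75692,  q_7=1·2833+700=3533
a_8=2:  p_8=2·75692+60695=212079,  q_8=2·3533+2833=9899
a_9=2:  p_9=2·212079+75692=499850,  q_9=2·9899+3533=23331
fundamental: x₁=499850, y₁=23331  (since 249850022500 − 459·544335561 = 1)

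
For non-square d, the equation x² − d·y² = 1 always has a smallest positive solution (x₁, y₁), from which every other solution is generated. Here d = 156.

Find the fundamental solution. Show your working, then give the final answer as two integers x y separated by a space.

√156 → a₀=12, period (2,24); ℓ=2 even so k=1
k=0  a_k=12  p_k/q_k = 12/1
k=1  a_k=2  p_k/q_k = 25/2
fundamental: x₁=25, y₁=2  (since 625 − 156·4 = 1)

25 2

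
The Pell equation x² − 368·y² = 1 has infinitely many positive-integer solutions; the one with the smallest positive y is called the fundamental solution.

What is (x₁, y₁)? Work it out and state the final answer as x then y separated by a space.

1151 60

√368 → a₀=19, period (5,2,5,38); ℓ=4 even so k=3
a_0=19:  p_0=19·1+0=19,  q_0=19·0+1=1
a_1=5:  p_1=5·19+1=96,  q_1=5·1+0=5
a_2=2:  p_2=2·96+19=211,  q_2=2·5+1=11
a_3=5:  p_3=5·211+96=1151,  q_3=5·11+5=60
→ (1151, 60).  Check: 1151²=1324801, 368·60²=1324800, difference 1.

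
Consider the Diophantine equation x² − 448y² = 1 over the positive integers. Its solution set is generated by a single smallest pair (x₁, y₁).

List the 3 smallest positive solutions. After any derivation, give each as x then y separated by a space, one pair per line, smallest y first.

127 6
32257 1524
8193151 387090

d=448: √d = [21; 6,42] (ℓ=2, even), read p_1/q_1
a_0=21:  p_0=21·1+0=21,  q_0=21·0+1=1
a_1=6:  p_1=6·21+1=127,  q_1=6·1+0=6
fundamental: x₁=127, y₁=6  (since 16129 − 448·36 = 1)
(127+6√448)^2 = 32257 + 1524√448
(127+6√448)^3 = 8193151 + 387090√448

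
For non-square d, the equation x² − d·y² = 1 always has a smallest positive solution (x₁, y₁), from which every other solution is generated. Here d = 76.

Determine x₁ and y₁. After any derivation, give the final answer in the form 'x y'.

[8; 1,2,1,1,5,4,5,1,1,2,1,16] for √76; ℓ=12 ⇒ convergent index 11
step 0: (8, 1)  from 8·(1,0) + (0,1)
step 1: (9, 1)  from 1·(8,1) + (1,0)
step 2: (26, 3)  from 2·(9,1) + (8,1)
…
step 5: (340, 39)  from 5·(61,7) + (35,4)
step 6: (1421, 163)  from 4·(340,39) + (61,7)
step 7: (7445, 854)  from 5·(1421,163) + (340,39)
…
step 10: (41488, 4759)  from 2·(16311,1871) + (8866,1017)
step 11: (57799, 6630)  from 1·(41488,4759) + (16311,1871)
→ (57799, 6630).  Check: 57799²=3340724401, 76·6630²=3340724400, difference 1.

57799 6630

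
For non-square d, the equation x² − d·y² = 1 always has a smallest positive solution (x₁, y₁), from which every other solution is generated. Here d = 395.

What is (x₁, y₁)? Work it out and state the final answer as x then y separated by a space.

√395 = [19; 1,6,1,38, …], period ℓ=4 (even) → k=3
i=0: a=19 ⇒ p=19, q=1
i=1: a=1 ⇒ p=20, q=1
i=2: a=6 ⇒ p=139, q=7
i=3: a=1 ⇒ p=159, q=8
fundamental: x₁=159, y₁=8  (since 25281 − 395·64 = 1)

159 8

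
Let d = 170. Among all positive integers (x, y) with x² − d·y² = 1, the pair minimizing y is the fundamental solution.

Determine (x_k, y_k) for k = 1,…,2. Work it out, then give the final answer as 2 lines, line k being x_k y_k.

339 26
229841 17628

√170 → a₀=13, period (26); ℓ=1 odd so k=1
a_0=13:  p_0=13·1+0=13,  q_0=13·0+1=1
a_1=26:  p_1=26·13+1=339,  q_1=26·1+0=26
→ (339, 26).  Check: 339²=114921, 170·26²=114920, difference 1.
k=2:  x_2 = 339·339+170·26·26 = 229841,  y_2 = 339·26+26·339 = 17628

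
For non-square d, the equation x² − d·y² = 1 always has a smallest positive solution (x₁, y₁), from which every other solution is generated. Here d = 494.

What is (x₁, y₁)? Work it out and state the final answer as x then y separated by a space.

73035 3286

√494 → a₀=22, period (4,2,2,1,2,1,2,2,4,44); ℓ=10 even so k=9
i=0: a=22 ⇒ p=22, q=1
…
i=2: a=2 ⇒ p=200, q=9
i=3: a=2 ⇒ p=489, q=22
i=4: a=1 ⇒ p=689, q=31
i=5: a=2 ⇒ p=1867, q=84
…
i=8: a=2 ⇒ p=16514, q=743
i=9: a=4 ⇒ p=73035, q=3286
→ (73035, 3286).  Check: 73035²=5334111225, 494·3286²=5334111224, difference 1.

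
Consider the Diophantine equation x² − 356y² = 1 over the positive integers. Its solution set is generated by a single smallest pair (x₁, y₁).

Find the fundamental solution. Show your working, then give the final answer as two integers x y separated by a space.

500001 26500

d=356: √d = [18; 1,6,1,1,2,…,6,1,36] (ℓ=14, even), read p_13/q_13
i=0: a=18 ⇒ p=18, q=1
…
i=8: a=1 ⇒ p=9717, q=515
…
i=12: a=6 ⇒ p=433982, q=23001
i=13: a=1 ⇒ p=500001, q=26500
(x₁, y₁) = (500001, 26500);  500001² − 356·26500² = 1 ✓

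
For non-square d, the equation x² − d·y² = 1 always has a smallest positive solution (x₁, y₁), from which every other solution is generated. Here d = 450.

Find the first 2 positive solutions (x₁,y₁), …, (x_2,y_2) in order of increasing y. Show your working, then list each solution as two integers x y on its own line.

√450 = [21; 4,1,2,4,2,1,4,42, …], period ℓ=8 (even) → k=7
step 0: (21, 1)  from 21·(1,0) + (0,1)
step 1: (85, 4)  from 4·(21,1) + (1,0)
step 2: (106, 5)  from 1·(85,4) + (21,1)
step 3: (297, 14)  from 2·(106,5) + (85,4)
step 4: (1294, 61)  from 4·(297,14) + (106,5)
step 5: (2885, 136)  from 2·(1294,61) + (297,14)
step 6: (4179, 197)  from 1·(2885,136) + (1294,61)
step 7: (19601, 924)  from 4·(4179,197) + (2885,136)
→ (19601, 924).  Check: 19601²=384199201, 450·924²=384199200, difference 1.
(19601+924√450)^2 = 768398401 + 36222648√450

19601 924
768398401 36222648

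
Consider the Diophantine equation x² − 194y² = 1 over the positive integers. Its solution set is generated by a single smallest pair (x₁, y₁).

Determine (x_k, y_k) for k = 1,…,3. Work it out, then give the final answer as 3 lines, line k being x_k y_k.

195 14
76049 5460
29658915 2129386

[13; 1,12,1,26] for √194; ℓ=4 ⇒ convergent index 3
i=0: a=13 ⇒ p=13, q=1
i=1: a=1 ⇒ p=14, q=1
i=2: a=12 ⇒ p=181, q=13
i=3: a=1 ⇒ p=195, q=14
→ (195, 14).  Check: 195²=38025, 194·14²=38024, difference 1.
(x_2, y_2) = (195·195 + 194·14·14, 195·14 + 14·195) = (76049, 5460)
(x_3, y_3) = (195·76049 + 194·14·5460, 195·5460 + 14·76049) = (29658915, 2129386)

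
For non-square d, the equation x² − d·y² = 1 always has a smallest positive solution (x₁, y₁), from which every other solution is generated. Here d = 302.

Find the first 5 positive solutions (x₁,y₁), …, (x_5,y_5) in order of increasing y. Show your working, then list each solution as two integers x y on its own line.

√302 → a₀=17, period (2,1,1,1,4,…,1,2,34); ℓ=16 even so k=15
a_0=17:  p_0=17·1+0=17,  q_0=17·0+1=1
a_1=2:  p_1=2·17+1=35,  q_1=2·1+0=2
…
a_3=1:  p_3=1·52+35=87,  q_3=1·3+2=5
…
a_7=1:  p_7=1·1425+643=2068,  q_7=1·82+37=119
a_8=16:  p_8=16·2068+1425=34513,  q_8=16·119+82=1986
…
a_10=2:  p_10=2·36581+34513=107675,  q_10=2·2105+1986=6196
a_11=4:  p_11=4·107675+36581=467281,  q_11=4·6196+2105=26889
…
a_14=1:  p_14=1·1042237+574956=1617193,  q_14=1·59974+33085=93059
a_15=2:  p_15=2·1617193+1042237=4276623,  q_15=2·93059+59974=246092
→ (4276623, 246092).  Check: 4276623²=18289504284129, 302·246092²=18289504284128, difference 1.
(x_2, y_2) = (4276623·4276623 + 302·246092·246092, 4276623·246092 + 246092·4276623) = (36579008568257, 2104885414632)
(x_3, y_3) = (4276623·36579008568257 + 302·246092·2104885414632, 4276623·2104885414632 + 246092·36579008568257) = (312869258720405635599, 18003602753159249380)
(x_4, y_4) = (4276623·312869258720405635599 + 302·246092·18003602753159249380, 4276623·18003602753159249380 + 246092·312869258720405635599) = (2676047735673238042056036097, 153989243234046232237072848)
(x_5, y_5) = (4276623·2676047735673238042056036097 + 302·246092·153989243234046232237072848, 4276623·153989243234046232237072848 + 246092·2676047735673238042056036097) = (22888894590955867721004902116885263, 1317107878734614996094061229615228)

4276623 246092
36579008568257 2104885414632
312869258720405635599 18003602753159249380
2676047735673238042056036097 153989243234046232237072848
22888894590955867721004902116885263 1317107878734614996094061229615228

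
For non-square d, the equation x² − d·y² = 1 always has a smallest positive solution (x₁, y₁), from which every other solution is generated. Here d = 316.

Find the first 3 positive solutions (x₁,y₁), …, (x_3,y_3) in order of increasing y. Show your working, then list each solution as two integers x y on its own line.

√316 → a₀=17, period (1,3,2,8,2,3,1,34); ℓ=8 even so k=7
step 0: (17, 1)  from 17·(1,0) + (0,1)
step 1: (18, 1)  from 1·(17,1) + (1,0)
step 2: (71, 4)  from 3·(18,1) + (17,1)
step 3: (160, 9)  from 2·(71,4) + (18,1)
step 4: (1351, 76)  from 8·(160,9) + (71,4)
step 5: (2862, 161)  from 2·(1351,76) + (160,9)
step 6: (9937, 559)  from 3·(2862,161) + (1351,76)
step 7: (12799, 720)  from 1·(9937,559) + (2862,161)
→ (12799, 720).  Check: 12799²=163814401, 316·720²=163814400, difference 1.
n=2: (12799,720)∘(12799,720) = (12799·12799+316·720·720, 12799·720+720·12799) = (327628801,18430560)
n=3: (327628801,18430560)∘(12799,720) = (12799·327628801+316·720·18430560, 12799·18430560+720·327628801) = (8386642035199,471785474160)

12799 720
327628801 18430560
8386642035199 471785474160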